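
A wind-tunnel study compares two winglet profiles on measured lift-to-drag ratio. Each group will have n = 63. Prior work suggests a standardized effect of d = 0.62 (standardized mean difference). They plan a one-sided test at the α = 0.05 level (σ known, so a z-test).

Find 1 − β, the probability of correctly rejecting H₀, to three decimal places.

Power ≈ 0.967

Noncentrality parameter: δ = d·√(n/2) = 0.62 × √(63/2) = 3.4797
Critical value for a one-sided test at α = 0.05: z_α = 1.645.
Power = Φ(δ − 1.645) = Φ(1.835) = 0.9667.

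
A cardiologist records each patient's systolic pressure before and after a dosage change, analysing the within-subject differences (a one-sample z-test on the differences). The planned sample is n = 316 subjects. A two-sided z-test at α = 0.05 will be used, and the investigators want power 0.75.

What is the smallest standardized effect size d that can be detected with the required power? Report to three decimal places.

Required noncentrality: δ = z_{0.025} + z_{0.25} = 1.960 + 0.674 = 2.634.
(The second rejection-region term Φ(−δ − z_{α/2}) is negligible and dropped.)
δ = d·√n ⇒ d = δ/√n = 2.634/√316 = 0.1482.

d ≈ 0.148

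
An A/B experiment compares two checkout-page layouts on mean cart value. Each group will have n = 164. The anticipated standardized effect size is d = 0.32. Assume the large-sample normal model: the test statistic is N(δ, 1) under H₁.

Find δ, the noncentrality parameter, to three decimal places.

δ = d·√(n/2) = 0.32 × √(164/2) = 2.8977

δ ≈ 2.898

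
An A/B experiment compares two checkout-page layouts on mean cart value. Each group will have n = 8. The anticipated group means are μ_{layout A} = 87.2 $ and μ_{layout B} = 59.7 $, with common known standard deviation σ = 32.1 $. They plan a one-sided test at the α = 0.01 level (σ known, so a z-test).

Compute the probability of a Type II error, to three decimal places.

β ≈ 0.730

Standardized effect: d = |μ_{layout A} − μ_{layout B}| / σ = |87.2 − 59.7| / 32.1 = 0.8567
Noncentrality parameter: δ = d·√(n/2) = 0.8567 × √(8/2) = 1.7134
Critical value for a one-sided test at α = 0.01: z_α = 2.326.
Power = P(Z > 2.326 − δ) = Φ(-0.613) = 0.2700.
Type II error: β = 1 − power = 1 − 0.2700 = 0.7300.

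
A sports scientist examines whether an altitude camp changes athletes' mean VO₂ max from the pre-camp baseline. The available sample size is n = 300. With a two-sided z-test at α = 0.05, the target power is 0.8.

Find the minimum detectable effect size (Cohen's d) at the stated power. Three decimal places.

d ≈ 0.162

Need Φ(δ − 1.960) = 0.8, so δ = 1.960 + 0.842 = 2.802.
(The second rejection-region term Φ(−δ − z_{α/2}) is negligible and dropped.)
δ = d·√n ⇒ d = δ/√n = 2.802/√300 = 0.1617.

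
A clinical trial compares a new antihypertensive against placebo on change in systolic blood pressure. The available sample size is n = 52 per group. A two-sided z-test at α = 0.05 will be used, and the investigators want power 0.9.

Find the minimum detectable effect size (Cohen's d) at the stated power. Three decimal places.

Required noncentrality: δ = z_{0.025} + z_{0.10} = 1.960 + 1.282 = 3.242.
(Lower-tail contribution to power is negligible for δ > 0.)
δ = d·√(n/2) ⇒ d = δ/√(n/2) = 3.242/√(52/2) = 0.6357.

d ≈ 0.636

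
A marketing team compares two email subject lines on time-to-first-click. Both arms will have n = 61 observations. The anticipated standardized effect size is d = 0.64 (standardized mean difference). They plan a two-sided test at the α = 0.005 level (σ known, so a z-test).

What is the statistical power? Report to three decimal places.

Power ≈ 0.767

Noncentrality parameter: δ = d·√(n/2) = 0.64 × √(61/2) = 3.5345
Critical value for a two-sided test at α = 0.005: z_{α/2} = 2.807.
Power = Φ(δ − 2.807) + Φ(−δ − 2.807) = Φ(0.727) + Φ(-6.342) = 0.7665 + 0.0000 = 0.7665.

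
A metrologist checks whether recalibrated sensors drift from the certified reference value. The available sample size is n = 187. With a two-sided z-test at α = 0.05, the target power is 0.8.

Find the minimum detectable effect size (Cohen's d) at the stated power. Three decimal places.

Required noncentrality: δ = z_{0.025} + z_{0.20} = 1.960 + 0.842 = 2.802.
(The second rejection-region term Φ(−δ − z_{α/2}) is negligible and dropped.)
δ = d·√n ⇒ d = δ/√n = 2.802/√187 = 0.2049.

d ≈ 0.205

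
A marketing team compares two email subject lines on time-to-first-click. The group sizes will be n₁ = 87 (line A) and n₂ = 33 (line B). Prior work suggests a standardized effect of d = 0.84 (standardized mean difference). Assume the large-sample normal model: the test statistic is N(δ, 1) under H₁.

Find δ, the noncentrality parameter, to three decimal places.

The noncentrality parameter scales effect size by the design's sample-size factor: δ = d / √(1/n₁ + 1/n₂) = 0.84 / √(1/87 + 1/33) = 4.1087

δ ≈ 4.109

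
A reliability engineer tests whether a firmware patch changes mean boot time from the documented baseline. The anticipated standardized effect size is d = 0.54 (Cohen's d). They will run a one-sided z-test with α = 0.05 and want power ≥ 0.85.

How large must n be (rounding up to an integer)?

n = 25

Set Φ(δ − 1.645) = 0.85; then δ − 1.645 = Φ⁻¹(0.85) = 1.036, giving δ = 2.681.
δ = d·√n ⇒ n = (δ/d)² = (2.681 / 0.54)² = 24.65.
Round up to the next whole unit.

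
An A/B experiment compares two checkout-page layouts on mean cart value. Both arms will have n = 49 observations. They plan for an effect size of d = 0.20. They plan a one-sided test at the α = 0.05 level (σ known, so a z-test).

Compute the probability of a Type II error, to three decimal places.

Noncentrality parameter: δ = d·√(n/2) = 0.20 × √(49/2) = 0.9899
Critical value for a one-sided test at α = 0.05: z_α = 1.645.
Power = Φ(δ − 1.645) = Φ(-0.655) = 0.2563.
Type II error: β = 1 − power = 1 − 0.2563 = 0.7437.

β ≈ 0.744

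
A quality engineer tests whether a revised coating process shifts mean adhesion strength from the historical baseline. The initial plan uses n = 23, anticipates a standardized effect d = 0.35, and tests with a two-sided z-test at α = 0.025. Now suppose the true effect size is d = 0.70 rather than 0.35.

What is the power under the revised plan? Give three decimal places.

Power ≈ 0.868

With d = 0.70: δ = d·√n = 0.70 × √23 = 3.3571. Critical value z_{0.0125} = 2.241.
Revised power = Φ(δ − 2.241) + Φ(−δ − 2.241) = Φ(1.116) + Φ(-5.598) = 0.8677 + 0.0000 = 0.8677.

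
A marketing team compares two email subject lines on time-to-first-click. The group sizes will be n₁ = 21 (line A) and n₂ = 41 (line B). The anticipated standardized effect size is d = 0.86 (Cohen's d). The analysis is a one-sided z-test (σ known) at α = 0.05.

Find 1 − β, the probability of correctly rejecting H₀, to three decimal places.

Noncentrality parameter: δ = d / √(1/n₁ + 1/n₂) = 0.86 / √(1/21 + 1/41) = 3.2048
Critical value for a one-sided test at α = 0.05: z_α = 1.645.
Power = Φ(δ − 1.645) = Φ(1.560) = 0.9406.

Power ≈ 0.941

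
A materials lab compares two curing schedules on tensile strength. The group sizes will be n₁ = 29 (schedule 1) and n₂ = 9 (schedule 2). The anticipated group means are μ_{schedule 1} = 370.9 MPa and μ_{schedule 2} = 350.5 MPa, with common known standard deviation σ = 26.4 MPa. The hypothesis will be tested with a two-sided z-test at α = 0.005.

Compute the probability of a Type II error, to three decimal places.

β ≈ 0.783

Standardized effect: d = |μ_{schedule 1} − μ_{schedule 2}| / σ = |370.9 − 350.5| / 26.4 = 0.7727
Noncentrality parameter: δ = d / √(1/n₁ + 1/n₂) = 0.7727 / √(1/29 + 1/9) = 2.0251
Critical value for a two-sided test at α = 0.005: z_{α/2} = 2.807.
Power = Φ(δ − 2.807) + Φ(−δ − 2.807) = Φ(-0.782) + Φ(-4.832) = 0.2171 + 0.0000 = 0.2171.
Type II error: β = 1 − power = 1 − 0.2171 = 0.7829.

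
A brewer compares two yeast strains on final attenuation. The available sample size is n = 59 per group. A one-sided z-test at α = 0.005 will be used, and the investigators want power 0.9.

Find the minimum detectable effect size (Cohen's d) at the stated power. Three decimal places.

d ≈ 0.710

Required noncentrality: δ = z_{0.005} + z_{0.10} = 2.576 + 1.282 = 3.857.
δ = d·√(n/2) ⇒ d = δ/√(n/2) = 3.857/√(59/2) = 0.7102.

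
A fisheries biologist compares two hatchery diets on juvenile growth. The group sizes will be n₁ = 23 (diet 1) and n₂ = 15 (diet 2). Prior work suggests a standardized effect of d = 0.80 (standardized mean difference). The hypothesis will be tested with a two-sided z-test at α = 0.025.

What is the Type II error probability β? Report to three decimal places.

β ≈ 0.433

Noncentrality parameter: δ = d / √(1/n₁ + 1/n₂) = 0.80 / √(1/23 + 1/15) = 2.4105
Two-sided α = 0.025 → critical value z_{0.0125} = 2.241.
Power = Φ(δ − 2.241) + Φ(−δ − 2.241) = Φ(0.169) + Φ(-4.652) = 0.5671 + 0.0000 = 0.5671.
Type II error: β = 1 − power = 1 − 0.5671 = 0.4329.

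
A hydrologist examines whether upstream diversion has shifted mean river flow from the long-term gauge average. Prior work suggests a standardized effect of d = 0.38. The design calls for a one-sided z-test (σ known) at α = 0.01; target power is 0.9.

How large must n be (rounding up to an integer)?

For power 0.9 need Φ(δ − z_{0.01}) = 0.9, so δ = z_{0.01} + z_{0.10} = 2.326 + 1.282 = 3.608.
δ = d·√n ⇒ n = (δ/d)² = (3.608 / 0.38)² = 90.15.
Rounding up, n = 91.

n = 91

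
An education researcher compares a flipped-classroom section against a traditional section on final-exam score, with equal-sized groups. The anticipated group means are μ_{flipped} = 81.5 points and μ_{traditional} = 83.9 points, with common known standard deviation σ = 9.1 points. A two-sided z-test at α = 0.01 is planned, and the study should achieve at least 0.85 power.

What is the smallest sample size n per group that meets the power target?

Standardized effect: d = |μ_{flipped} − μ_{traditional}| / σ = |81.5 − 83.9| / 9.1 = 0.2637
For power 0.85 need Φ(δ − z_{0.005}) = 0.85, so δ = z_{0.005} + z_{0.15} = 2.576 + 1.036 = 3.612.
(Ignoring the negligible lower-tail rejection probability gives the usual closed-form inversion.)
δ = d·√(n/2) ⇒ n = 2(δ/d)² = 2 × (3.612 / 0.2637)² = 375.19.
Rounding up, n = 376 per group.

n = 376 per group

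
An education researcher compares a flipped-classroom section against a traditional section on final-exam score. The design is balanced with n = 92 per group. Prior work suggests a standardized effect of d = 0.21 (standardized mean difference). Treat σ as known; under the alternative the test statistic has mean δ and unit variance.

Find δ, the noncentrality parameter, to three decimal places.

The noncentrality parameter scales effect size by the design's sample-size factor: δ = d·√(n/2) = 0.21 × √(92/2) = 1.4243

δ ≈ 1.424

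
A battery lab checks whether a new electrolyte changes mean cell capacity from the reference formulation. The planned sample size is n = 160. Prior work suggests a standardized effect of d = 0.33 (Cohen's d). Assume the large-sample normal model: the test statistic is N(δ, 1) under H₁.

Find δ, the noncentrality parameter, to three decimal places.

δ ≈ 4.174

The noncentrality parameter scales effect size by the design's sample-size factor: δ = d·√n = 0.33 × √160 = 4.1742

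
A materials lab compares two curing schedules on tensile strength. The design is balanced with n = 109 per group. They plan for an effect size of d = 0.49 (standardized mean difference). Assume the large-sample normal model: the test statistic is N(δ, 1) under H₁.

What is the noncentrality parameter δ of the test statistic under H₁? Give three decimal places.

δ ≈ 3.617

The noncentrality parameter scales effect size by the design's sample-size factor: δ = d·√(n/2) = 0.49 × √(109/2) = 3.6174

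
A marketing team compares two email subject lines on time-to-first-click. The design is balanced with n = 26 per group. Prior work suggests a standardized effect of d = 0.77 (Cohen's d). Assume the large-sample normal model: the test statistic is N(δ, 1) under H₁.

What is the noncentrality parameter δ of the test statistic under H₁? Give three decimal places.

δ = d·√(n/2) = 0.77 × √(26/2) = 2.7763

δ ≈ 2.776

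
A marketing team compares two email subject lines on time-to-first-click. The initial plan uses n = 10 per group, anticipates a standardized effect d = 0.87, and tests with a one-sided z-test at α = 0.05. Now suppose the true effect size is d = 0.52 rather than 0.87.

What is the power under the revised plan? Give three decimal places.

Power ≈ 0.315

With d = 0.52: δ = d·√(n/2) = 0.52 × √(10/2) = 1.1628. Critical value z_{0.05} = 1.645.
Revised power = Φ(δ − 1.645) = Φ(-0.482) = 0.3149.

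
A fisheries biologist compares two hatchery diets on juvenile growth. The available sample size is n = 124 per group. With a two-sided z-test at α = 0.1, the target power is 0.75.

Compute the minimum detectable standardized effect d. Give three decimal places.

d ≈ 0.295

Required noncentrality: δ = z_{0.05} + z_{0.25} = 1.645 + 0.674 = 2.319.
(The second rejection-region term Φ(−δ − z_{α/2}) is negligible and dropped.)
δ = d·√(n/2) ⇒ d = δ/√(n/2) = 2.319/√(124/2) = 0.2946.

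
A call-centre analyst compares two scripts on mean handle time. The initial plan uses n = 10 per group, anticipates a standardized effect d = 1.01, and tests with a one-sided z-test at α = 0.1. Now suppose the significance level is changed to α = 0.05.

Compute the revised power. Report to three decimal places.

δ = d·√(n/2) = 1.01 × √(10/2) = 2.2584 (unchanged). New critical value: z_{0.05} = 1.645.
Revised power = P(Z > 1.645 − δ) = Φ(0.614) = 0.7303.

Power ≈ 0.730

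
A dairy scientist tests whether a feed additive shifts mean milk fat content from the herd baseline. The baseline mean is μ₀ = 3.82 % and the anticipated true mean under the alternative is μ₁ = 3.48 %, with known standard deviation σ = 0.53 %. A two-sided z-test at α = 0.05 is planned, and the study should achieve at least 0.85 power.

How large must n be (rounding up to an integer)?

Standardized effect: d = |μ₁ − μ₀| / σ = |3.48 − 3.82| / 0.53 = 0.6415
Set Φ(δ − 1.960) = 0.85; then δ − 1.960 = Φ⁻¹(0.85) = 1.036, giving δ = 2.996.
(Ignoring the negligible lower-tail rejection probability gives the usual closed-form inversion.)
δ = d·√n ⇒ n = (δ/d)² = (2.996 / 0.6415)² = 21.82.
Rounding up, n = 22.

n = 22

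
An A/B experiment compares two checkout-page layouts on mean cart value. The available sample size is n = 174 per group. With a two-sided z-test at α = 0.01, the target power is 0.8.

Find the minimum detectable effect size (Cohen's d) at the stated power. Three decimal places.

d ≈ 0.366

Required noncentrality: δ = z_{0.005} + z_{0.20} = 2.576 + 0.842 = 3.417.
(The second rejection-region term Φ(−δ − z_{α/2}) is negligible and dropped.)
δ = d·√(n/2) ⇒ d = δ/√(n/2) = 3.417/√(174/2) = 0.3664.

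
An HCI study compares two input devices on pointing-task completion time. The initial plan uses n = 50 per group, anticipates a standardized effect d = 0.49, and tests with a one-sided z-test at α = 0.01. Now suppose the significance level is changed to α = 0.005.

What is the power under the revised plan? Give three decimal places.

Power ≈ 0.450

δ = d·√(n/2) = 0.49 × √(50/2) = 2.4500 (unchanged). New critical value: z_{0.005} = 2.576.
Revised power = Φ(δ − 2.576) = Φ(-0.126) = 0.4499.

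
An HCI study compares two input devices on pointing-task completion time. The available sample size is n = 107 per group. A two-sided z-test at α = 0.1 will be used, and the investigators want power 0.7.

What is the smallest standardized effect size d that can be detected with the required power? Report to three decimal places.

d ≈ 0.297

Required noncentrality: δ = z_{0.05} + z_{0.30} = 1.645 + 0.524 = 2.169.
(Lower-tail contribution to power is negligible for δ > 0.)
δ = d·√(n/2) ⇒ d = δ/√(n/2) = 2.169/√(107/2) = 0.2966.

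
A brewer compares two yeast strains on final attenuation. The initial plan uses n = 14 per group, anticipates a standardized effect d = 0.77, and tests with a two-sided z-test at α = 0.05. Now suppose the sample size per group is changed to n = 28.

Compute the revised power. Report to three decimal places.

Power ≈ 0.822

With n = 28 per group: δ = d·√(n/2) = 0.77 × √(28/2) = 2.8811. Critical value z_{0.025} = 1.960.
Revised power = Φ(δ − 1.960) + Φ(−δ − 1.960) = Φ(0.921) + Φ(-4.841) = 0.8215 + 0.0000 = 0.8215.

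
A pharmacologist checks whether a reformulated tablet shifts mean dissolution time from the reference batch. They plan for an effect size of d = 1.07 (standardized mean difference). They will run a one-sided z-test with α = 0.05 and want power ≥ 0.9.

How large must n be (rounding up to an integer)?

For power 0.9 need Φ(δ − z_{0.05}) = 0.9, so δ = z_{0.05} + z_{0.10} = 1.645 + 1.282 = 2.926.
δ = d·√n ⇒ n = (δ/d)² = (2.926 / 1.07)² = 7.48.
Rounding up, n = 8.

n = 8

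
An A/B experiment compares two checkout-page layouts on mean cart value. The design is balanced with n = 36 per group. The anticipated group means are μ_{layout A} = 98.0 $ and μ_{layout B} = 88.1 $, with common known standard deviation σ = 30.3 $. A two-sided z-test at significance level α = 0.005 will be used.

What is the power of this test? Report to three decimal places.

Power ≈ 0.078

Standardized effect: d = |μ_{layout A} − μ_{layout B}| / σ = |98.0 − 88.1| / 30.3 = 0.3267
Noncentrality parameter: δ = d·√(n/2) = 0.3267 × √(36/2) = 1.3862
Two-sided α = 0.005 → critical value z_{0.0025} = 2.807.
Power = Φ(δ − 2.807) + Φ(−δ − 2.807) = Φ(-1.421) + Φ(-4.193) = 0.0777 + 0.0000 = 0.0777.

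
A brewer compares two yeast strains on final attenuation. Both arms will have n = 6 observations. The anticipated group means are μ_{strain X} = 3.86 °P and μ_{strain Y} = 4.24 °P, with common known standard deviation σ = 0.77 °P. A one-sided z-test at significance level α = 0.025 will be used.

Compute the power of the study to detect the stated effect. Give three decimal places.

Standardized effect: d = |μ_{strain X} − μ_{strain Y}| / σ = |3.86 − 4.24| / 0.77 = 0.4935
Noncentrality parameter: δ = d·√(n/2) = 0.4935 × √(6/2) = 0.8548
Critical value for a one-sided test at α = 0.025: z_α = 1.960.
Power = Φ(δ − 1.960) = Φ(-1.105) = 0.1345.

Power ≈ 0.135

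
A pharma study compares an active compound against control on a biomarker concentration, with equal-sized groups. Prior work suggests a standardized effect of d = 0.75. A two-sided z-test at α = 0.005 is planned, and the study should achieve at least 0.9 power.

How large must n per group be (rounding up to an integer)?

n = 60 per group

For power 0.9 need Φ(δ − z_{0.0025}) = 0.9, so δ = z_{0.0025} + z_{0.10} = 2.807 + 1.282 = 4.089.
(The Φ(−δ − z_{α/2}) term is vanishingly small for δ > 0 and is dropped in the standard sample-size formula.)
δ = d·√(n/2) ⇒ n = 2(δ/d)² = 2 × (4.089 / 0.75)² = 59.44.
Rounding up, n = 60 per group.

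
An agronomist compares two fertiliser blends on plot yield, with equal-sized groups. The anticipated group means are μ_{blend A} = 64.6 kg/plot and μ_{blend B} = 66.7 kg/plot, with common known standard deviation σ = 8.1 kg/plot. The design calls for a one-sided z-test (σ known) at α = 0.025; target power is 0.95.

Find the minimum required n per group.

n = 387 per group

Standardized effect: d = |μ_{blend A} − μ_{blend B}| / σ = |64.6 − 66.7| / 8.1 = 0.2593
Set Φ(δ − 1.960) = 0.95; then δ − 1.960 = Φ⁻¹(0.95) = 1.645, giving δ = 3.605.
δ = d·√(n/2) ⇒ n = 2(δ/d)² = 2 × (3.605 / 0.2593)² = 386.66.
Rounding up, n = 387 per group.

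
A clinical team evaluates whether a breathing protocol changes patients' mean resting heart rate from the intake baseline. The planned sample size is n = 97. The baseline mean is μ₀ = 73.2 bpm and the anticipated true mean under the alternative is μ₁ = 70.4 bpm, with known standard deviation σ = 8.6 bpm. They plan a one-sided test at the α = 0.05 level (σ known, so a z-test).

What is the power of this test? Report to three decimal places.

Standardized effect: d = |μ₁ − μ₀| / σ = |70.4 − 73.2| / 8.6 = 0.3256
Noncentrality parameter: δ = d·√n = 0.3256 × √97 = 3.2066
Critical value for a one-sided test at α = 0.05: z_α = 1.645.
Power = Φ(δ − 1.645) = Φ(1.562) = 0.9408.

Power ≈ 0.941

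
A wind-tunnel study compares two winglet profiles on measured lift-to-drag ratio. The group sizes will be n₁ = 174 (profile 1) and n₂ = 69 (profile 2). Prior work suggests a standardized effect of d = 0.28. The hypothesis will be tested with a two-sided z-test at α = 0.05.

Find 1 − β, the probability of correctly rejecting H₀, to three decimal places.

Power ≈ 0.503

Noncentrality parameter: δ = d / √(1/n₁ + 1/n₂) = 0.28 / √(1/174 + 1/69) = 1.9681
Critical value for a two-sided test at α = 0.05: z_{α/2} = 1.960.
Power = Φ(δ − 1.960) + Φ(−δ − 1.960) = Φ(0.008) + Φ(-3.928) = 0.5033 + 0.0000 = 0.5033.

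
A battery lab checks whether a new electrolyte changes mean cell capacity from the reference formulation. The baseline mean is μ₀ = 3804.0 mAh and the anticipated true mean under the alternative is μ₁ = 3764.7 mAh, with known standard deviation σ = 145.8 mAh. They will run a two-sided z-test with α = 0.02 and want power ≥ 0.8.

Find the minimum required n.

Standardized effect: d = |μ₁ − μ₀| / σ = |3764.7 − 3804.0| / 145.8 = 0.2695
Set Φ(δ − 2.326) = 0.8; then δ − 2.326 = Φ⁻¹(0.8) = 0.842, giving δ = 3.168.
(Ignoring the negligible lower-tail rejection probability gives the usual closed-form inversion.)
δ = d·√n ⇒ n = (δ/d)² = (3.168 / 0.2695)² = 138.13.
Rounding up, n = 139.

n = 139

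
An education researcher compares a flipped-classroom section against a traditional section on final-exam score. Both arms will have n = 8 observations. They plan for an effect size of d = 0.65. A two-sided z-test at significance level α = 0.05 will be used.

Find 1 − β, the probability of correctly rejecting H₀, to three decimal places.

Power ≈ 0.255

Noncentrality parameter: δ = d·√(n/2) = 0.65 × √(8/2) = 1.3000
Critical value for a two-sided test at α = 0.05: z_{α/2} = 1.960.
Power = Φ(δ − 1.960) + Φ(−δ − 1.960) = Φ(-0.660) + Φ(-3.260) = 0.2546 + 0.0006 = 0.2552.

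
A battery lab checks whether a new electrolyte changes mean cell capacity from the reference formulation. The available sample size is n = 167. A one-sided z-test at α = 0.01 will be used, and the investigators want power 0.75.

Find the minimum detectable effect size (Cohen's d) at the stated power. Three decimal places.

Required noncentrality: δ = z_{0.01} + z_{0.25} = 2.326 + 0.674 = 3.001.
δ = d·√n ⇒ d = δ/√n = 3.001/√167 = 0.2322.

d ≈ 0.232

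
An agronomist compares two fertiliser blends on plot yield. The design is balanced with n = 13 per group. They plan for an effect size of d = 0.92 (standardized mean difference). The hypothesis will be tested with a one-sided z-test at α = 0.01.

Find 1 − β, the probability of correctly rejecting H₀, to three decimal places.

Noncentrality parameter: δ = d·√(n/2) = 0.92 × √(13/2) = 2.3455
One-sided α = 0.01 → critical value z_{0.01} = 2.326.
Power = P(Z > 2.326 − δ) = Φ(0.019) = 0.5077.

Power ≈ 0.508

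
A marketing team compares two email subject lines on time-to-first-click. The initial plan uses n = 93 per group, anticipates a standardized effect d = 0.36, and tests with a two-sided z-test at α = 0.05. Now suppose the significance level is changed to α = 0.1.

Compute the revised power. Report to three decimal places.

δ = d·√(n/2) = 0.36 × √(93/2) = 2.4549 (unchanged). New critical value: z_{0.05} = 1.645.
Revised power = Φ(δ − 1.645) + Φ(−δ − 1.645) = Φ(0.810) + Φ(-4.100) = 0.7910 + 0.0000 = 0.7911.

Power ≈ 0.791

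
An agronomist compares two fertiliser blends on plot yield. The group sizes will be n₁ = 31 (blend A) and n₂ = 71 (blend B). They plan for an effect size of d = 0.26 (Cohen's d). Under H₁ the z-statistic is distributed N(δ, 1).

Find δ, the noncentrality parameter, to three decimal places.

δ ≈ 1.208

The noncentrality parameter scales effect size by the design's sample-size factor: δ = d / √(1/n₁ + 1/n₂) = 0.26 / √(1/31 + 1/71) = 1.2078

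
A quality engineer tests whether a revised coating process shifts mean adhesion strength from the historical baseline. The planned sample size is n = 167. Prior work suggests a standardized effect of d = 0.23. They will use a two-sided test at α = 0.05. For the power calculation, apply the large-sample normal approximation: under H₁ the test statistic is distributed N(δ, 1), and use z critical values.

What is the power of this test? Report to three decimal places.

Power ≈ 0.844

Noncentrality parameter: δ = d·√n = 0.23 × √167 = 2.9723
Two-sided α = 0.05 → critical value z_{0.025} = 1.960.
Power = Φ(δ − 1.960) + Φ(−δ − 1.960) = Φ(1.012) + Φ(-4.932) = 0.8443 + 0.0000 = 0.8443.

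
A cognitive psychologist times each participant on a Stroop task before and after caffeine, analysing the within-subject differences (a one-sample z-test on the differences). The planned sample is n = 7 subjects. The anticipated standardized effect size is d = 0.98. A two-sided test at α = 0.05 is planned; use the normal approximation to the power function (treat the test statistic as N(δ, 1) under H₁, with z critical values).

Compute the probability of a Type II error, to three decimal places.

β ≈ 0.263

Noncentrality parameter: δ = d·√n = 0.98 × √7 = 2.5928
Two-sided α = 0.05 → critical value z_{0.025} = 1.960.
Power = Φ(δ − 1.960) + Φ(−δ − 1.960) = Φ(0.633) + Φ(-4.553) = 0.7366 + 0.0000 = 0.7366.
Type II error: β = 1 − power = 1 − 0.7366 = 0.2634.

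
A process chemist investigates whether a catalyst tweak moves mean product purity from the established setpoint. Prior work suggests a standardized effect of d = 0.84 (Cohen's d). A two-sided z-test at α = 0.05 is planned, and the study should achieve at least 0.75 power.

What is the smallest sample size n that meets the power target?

Set Φ(δ − 1.960) = 0.75; then δ − 1.960 = Φ⁻¹(0.75) = 0.674, giving δ = 2.634.
(Ignoring the negligible lower-tail rejection probability gives the usual closed-form inversion.)
δ = d·√n ⇒ n = (δ/d)² = (2.634 / 0.84)² = 9.84.
Rounding up, n = 10.

n = 10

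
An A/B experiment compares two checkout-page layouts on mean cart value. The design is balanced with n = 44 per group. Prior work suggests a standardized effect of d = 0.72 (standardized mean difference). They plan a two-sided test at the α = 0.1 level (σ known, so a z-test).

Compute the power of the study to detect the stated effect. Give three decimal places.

Power ≈ 0.958

Noncentrality parameter: δ = d·√(n/2) = 0.72 × √(44/2) = 3.3771
Two-sided α = 0.1 → critical value z_{0.05} = 1.645.
Power = Φ(δ − 1.645) + Φ(−δ − 1.645) = Φ(1.732) + Φ(-5.022) = 0.9584 + 0.0000 = 0.9584.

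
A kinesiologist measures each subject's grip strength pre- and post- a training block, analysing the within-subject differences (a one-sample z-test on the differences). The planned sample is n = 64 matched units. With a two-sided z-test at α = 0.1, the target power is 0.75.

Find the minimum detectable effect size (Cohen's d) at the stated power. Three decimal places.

d ≈ 0.290

Need Φ(δ − 1.645) = 0.75, so δ = 1.645 + 0.674 = 2.319.
(Lower-tail contribution to power is negligible for δ > 0.)
δ = d·√n ⇒ d = δ/√n = 2.319/√64 = 0.2899.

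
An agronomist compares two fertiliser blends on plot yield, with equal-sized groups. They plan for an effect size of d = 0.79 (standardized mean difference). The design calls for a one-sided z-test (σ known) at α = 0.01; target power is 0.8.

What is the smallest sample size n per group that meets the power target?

n = 33 per group

Set Φ(δ − 2.326) = 0.8; then δ − 2.326 = Φ⁻¹(0.8) = 0.842, giving δ = 3.168.
δ = d·√(n/2) ⇒ n = 2(δ/d)² = 2 × (3.168 / 0.79)² = 32.16.
Round up to the next whole unit.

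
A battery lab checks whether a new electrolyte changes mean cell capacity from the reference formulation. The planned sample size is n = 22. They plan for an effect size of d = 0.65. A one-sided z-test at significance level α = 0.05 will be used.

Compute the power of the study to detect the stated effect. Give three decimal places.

Power ≈ 0.920

Noncentrality parameter: δ = d·√n = 0.65 × √22 = 3.0488
Critical value for a one-sided test at α = 0.05: z_α = 1.645.
Power = Φ(δ − 1.645) = Φ(1.404) = 0.9198.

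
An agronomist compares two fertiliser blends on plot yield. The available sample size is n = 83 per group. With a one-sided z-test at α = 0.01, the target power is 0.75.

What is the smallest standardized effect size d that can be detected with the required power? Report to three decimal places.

Need Φ(δ − 2.326) = 0.75, so δ = 2.326 + 0.674 = 3.001.
δ = d·√(n/2) ⇒ d = δ/√(n/2) = 3.001/√(83/2) = 0.4658.

d ≈ 0.466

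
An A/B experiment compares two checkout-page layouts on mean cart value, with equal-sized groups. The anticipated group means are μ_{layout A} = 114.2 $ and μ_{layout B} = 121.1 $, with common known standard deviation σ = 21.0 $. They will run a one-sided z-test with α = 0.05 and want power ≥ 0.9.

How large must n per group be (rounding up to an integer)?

Standardized effect: d = |μ_{layout A} − μ_{layout B}| / σ = |114.2 − 121.1| / 21.0 = 0.3286
For power 0.9 need Φ(δ − z_{0.05}) = 0.9, so δ = z_{0.05} + z_{0.10} = 1.645 + 1.282 = 2.926.
δ = d·√(n/2) ⇒ n = 2(δ/d)² = 2 × (2.926 / 0.3286)² = 158.65.
Rounding up, n = 159 per group.

n = 159 per group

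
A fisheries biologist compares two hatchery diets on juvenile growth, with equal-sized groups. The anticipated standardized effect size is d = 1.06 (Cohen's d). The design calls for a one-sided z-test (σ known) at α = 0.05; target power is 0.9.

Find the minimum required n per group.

Set Φ(δ − 1.645) = 0.9; then δ − 1.645 = Φ⁻¹(0.9) = 1.282, giving δ = 2.926.
δ = d·√(n/2) ⇒ n = 2(δ/d)² = 2 × (2.926 / 1.06)² = 15.24.
Rounding up, n = 16 per group.

n = 16 per group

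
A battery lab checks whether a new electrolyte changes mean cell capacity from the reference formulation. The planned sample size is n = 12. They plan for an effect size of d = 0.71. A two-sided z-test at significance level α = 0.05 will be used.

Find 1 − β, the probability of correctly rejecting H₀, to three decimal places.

Power ≈ 0.691

Noncentrality parameter: δ = d·√n = 0.71 × √12 = 2.4595
Two-sided α = 0.05 → critical value z_{0.025} = 1.960.
Power = Φ(δ − 1.960) + Φ(−δ − 1.960) = Φ(0.500) + Φ(-4.419) = 0.6913 + 0.0000 = 0.6913.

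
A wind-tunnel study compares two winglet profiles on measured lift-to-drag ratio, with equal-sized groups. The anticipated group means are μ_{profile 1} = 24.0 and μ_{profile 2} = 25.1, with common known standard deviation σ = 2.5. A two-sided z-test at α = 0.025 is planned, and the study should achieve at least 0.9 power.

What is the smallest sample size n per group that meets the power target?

n = 129 per group

Standardized effect: d = |μ_{profile 1} − μ_{profile 2}| / σ = |24.0 − 25.1| / 2.5 = 0.4400
Set Φ(δ − 2.241) = 0.9; then δ − 2.241 = Φ⁻¹(0.9) = 1.282, giving δ = 3.523.
(Ignoring the negligible lower-tail rejection probability gives the usual closed-form inversion.)
δ = d·√(n/2) ⇒ n = 2(δ/d)² = 2 × (3.523 / 0.4400)² = 128.21.
Round up to the next whole unit.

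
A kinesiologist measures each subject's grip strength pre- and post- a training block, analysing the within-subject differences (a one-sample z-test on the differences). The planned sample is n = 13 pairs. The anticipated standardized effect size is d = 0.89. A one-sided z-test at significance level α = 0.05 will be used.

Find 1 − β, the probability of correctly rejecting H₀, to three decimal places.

Power ≈ 0.941

Noncentrality parameter: δ = d·√n = 0.89 × √13 = 3.2089
One-sided α = 0.05 → critical value z_{0.05} = 1.645.
Power = P(Z > 1.645 − δ) = Φ(1.564) = 0.9411.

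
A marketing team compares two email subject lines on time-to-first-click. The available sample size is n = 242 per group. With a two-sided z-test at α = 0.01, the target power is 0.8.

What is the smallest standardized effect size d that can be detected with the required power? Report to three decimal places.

Required noncentrality: δ = z_{0.005} + z_{0.20} = 2.576 + 0.842 = 3.417.
(Lower-tail contribution to power is negligible for δ > 0.)
δ = d·√(n/2) ⇒ d = δ/√(n/2) = 3.417/√(242/2) = 0.3107.

d ≈ 0.311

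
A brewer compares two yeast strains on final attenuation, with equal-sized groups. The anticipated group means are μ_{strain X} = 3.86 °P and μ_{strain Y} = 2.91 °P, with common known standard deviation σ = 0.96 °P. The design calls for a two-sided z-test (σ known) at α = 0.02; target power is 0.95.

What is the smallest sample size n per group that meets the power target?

Standardized effect: d = |μ_{strain X} − μ_{strain Y}| / σ = |3.86 − 2.91| / 0.96 = 0.9896
For power 0.95 need Φ(δ − z_{0.01}) = 0.95, so δ = z_{0.01} + z_{0.05} = 2.326 + 1.645 = 3.971.
(Ignoring the negligible lower-tail rejection probability gives the usual closed-form inversion.)
δ = d·√(n/2) ⇒ n = 2(δ/d)² = 2 × (3.971 / 0.9896)² = 32.21.
Rounding up, n = 33 per group.

n = 33 per group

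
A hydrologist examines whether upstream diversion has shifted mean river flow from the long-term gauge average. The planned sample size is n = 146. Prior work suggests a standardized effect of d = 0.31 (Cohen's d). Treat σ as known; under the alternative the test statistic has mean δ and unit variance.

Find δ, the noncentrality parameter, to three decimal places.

The noncentrality parameter scales effect size by the design's sample-size factor: δ = d·√n = 0.31 × √146 = 3.7457

δ ≈ 3.746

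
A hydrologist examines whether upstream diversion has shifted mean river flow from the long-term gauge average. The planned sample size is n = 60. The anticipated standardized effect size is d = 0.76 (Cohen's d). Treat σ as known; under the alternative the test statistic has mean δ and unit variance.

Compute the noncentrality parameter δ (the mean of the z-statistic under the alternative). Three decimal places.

δ = d·√n = 0.76 × √60 = 5.8869

δ ≈ 5.887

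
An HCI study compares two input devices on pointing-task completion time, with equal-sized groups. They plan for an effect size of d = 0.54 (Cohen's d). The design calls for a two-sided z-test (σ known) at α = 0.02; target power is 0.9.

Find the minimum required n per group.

n = 90 per group

For power 0.9 need Φ(δ − z_{0.01}) = 0.9, so δ = z_{0.01} + z_{0.10} = 2.326 + 1.282 = 3.608.
(Ignoring the negligible lower-tail rejection probability gives the usual closed-form inversion.)
δ = d·√(n/2) ⇒ n = 2(δ/d)² = 2 × (3.608 / 0.54)² = 89.28.
Rounding up, n = 90 per group.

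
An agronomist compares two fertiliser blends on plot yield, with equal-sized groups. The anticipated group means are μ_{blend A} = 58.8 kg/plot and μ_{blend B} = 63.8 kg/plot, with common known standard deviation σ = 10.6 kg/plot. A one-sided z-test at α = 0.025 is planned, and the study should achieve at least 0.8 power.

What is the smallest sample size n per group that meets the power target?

Standardized effect: d = |μ_{blend A} − μ_{blend B}| / σ = |58.8 − 63.8| / 10.6 = 0.4717
Set Φ(δ − 1.960) = 0.8; then δ − 1.960 = Φ⁻¹(0.8) = 0.842, giving δ = 2.802.
δ = d·√(n/2) ⇒ n = 2(δ/d)² = 2 × (2.802 / 0.4717)² = 70.55.
Round up to the next whole unit.

n = 71 per group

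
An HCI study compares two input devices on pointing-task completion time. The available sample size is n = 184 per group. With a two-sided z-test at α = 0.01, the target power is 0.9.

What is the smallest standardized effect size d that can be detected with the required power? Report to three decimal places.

d ≈ 0.402

Need Φ(δ − 2.576) = 0.9, so δ = 2.576 + 1.282 = 3.857.
(Lower-tail contribution to power is negligible for δ > 0.)
δ = d·√(n/2) ⇒ d = δ/√(n/2) = 3.857/√(184/2) = 0.4022.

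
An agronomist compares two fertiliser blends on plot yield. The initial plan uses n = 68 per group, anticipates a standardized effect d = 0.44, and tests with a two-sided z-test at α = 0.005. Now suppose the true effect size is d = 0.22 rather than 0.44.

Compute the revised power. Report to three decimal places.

Power ≈ 0.064

With d = 0.22: δ = d·√(n/2) = 0.22 × √(68/2) = 1.2828. Critical value z_{0.0025} = 2.807.
Revised power = Φ(δ − 2.807) + Φ(−δ − 2.807) = Φ(-1.524) + Φ(-4.090) = 0.0637 + 0.0000 = 0.0637.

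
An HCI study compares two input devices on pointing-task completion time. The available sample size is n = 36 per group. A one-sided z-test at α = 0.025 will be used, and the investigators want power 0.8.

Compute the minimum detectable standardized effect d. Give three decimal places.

d ≈ 0.660

Required noncentrality: δ = z_{0.025} + z_{0.20} = 1.960 + 0.842 = 2.802.
δ = d·√(n/2) ⇒ d = δ/√(n/2) = 2.802/√(36/2) = 0.6603.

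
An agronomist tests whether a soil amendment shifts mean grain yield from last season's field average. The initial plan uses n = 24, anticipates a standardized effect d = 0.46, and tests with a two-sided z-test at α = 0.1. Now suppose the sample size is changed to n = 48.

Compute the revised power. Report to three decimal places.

With n = 48: δ = d·√n = 0.46 × √48 = 3.1870. Critical value z_{0.05} = 1.645.
Revised power = Φ(δ − 1.645) + Φ(−δ − 1.645) = Φ(1.542) + Φ(-4.832) = 0.9385 + 0.0000 = 0.9385.

Power ≈ 0.938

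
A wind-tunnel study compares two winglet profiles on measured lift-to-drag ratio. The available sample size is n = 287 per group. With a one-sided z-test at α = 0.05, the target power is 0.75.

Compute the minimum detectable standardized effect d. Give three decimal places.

Required noncentrality: δ = z_{0.05} + z_{0.25} = 1.645 + 0.674 = 2.319.
δ = d·√(n/2) ⇒ d = δ/√(n/2) = 2.319/√(287/2) = 0.1936.

d ≈ 0.194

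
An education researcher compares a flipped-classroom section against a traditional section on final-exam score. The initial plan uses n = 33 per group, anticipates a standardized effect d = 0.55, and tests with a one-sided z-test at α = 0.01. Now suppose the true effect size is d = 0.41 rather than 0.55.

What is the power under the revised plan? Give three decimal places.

Power ≈ 0.254

With d = 0.41: δ = d·√(n/2) = 0.41 × √(33/2) = 1.6654. Critical value z_{0.01} = 2.326.
Revised power = P(Z > 2.326 − δ) = Φ(-0.661) = 0.2543.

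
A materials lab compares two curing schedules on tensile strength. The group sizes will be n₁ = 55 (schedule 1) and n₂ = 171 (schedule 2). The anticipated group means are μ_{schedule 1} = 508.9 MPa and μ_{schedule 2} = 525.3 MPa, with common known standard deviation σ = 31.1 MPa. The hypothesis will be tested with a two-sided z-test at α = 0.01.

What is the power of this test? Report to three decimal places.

Standardized effect: d = |μ_{schedule 1} − μ_{schedule 2}| / σ = |508.9 − 525.3| / 31.1 = 0.5273
Noncentrality parameter: δ = d / √(1/n₁ + 1/n₂) = 0.5273 / √(1/55 + 1/171) = 3.4018
Two-sided α = 0.01 → critical value z_{0.005} = 2.576.
Power = Φ(δ − 2.576) + Φ(−δ − 2.576) = Φ(0.826) + Φ(-5.978) = 0.7956 + 0.0000 = 0.7956.

Power ≈ 0.796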